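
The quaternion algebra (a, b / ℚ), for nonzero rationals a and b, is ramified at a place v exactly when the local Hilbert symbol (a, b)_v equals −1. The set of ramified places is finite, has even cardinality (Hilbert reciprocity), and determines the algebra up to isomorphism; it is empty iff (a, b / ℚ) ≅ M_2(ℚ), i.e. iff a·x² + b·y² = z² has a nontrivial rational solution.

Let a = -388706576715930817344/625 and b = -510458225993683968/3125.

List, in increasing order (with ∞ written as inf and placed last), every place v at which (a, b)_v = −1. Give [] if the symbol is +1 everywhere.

[2, 7, 13, inf]

(a, b) ≡ (-21, -36465) mod (ℚ^×)²; places V = {2, 3, 5, 7, 11, 13, 17, ∞}.
(a,b)_3: α=1, u≡2; β=1, v≡1 (mod 3); (2|3)=-1, (1|3)=+1; sign (−1)^1·-1^1·+1^1 = +1.
(a,b)_2: α=6, β=10; u≡3, v≡7 (mod 8); ε(u)ε(v)=1·1, αω(v)=6·0, βω(u)=10·1; sum ≡ 1  ⇒  -1.
(a,b)_5: α=-4, u≡1; β=-5, v≡2 (mod 5); (1|5)=+1, (2|5)=-1; sign (−1)^0·+1^-5·-1^-4 = +1.
(a,b)_17: α=4, u≡2; β=3, v≡5 (mod 17); (2|17)=+1, (5|17)=-1; sign (−1)^0·+1^3·-1^4 = +1.
(a,b)_∞: sgn(-21)=−, sgn(-36465)=−, so -1.
(a,b)_7: α=3, u≡4; β=2, v≡6 (mod 7); (4|7)=+1, (6|7)=-1; sign (−1)^0·+1^2·-1^3 = -1.
(a,b)_13: α=6, u≡2; β=7, v≡10 (mod 13); (2|13)=-1, (10|13)=+1; sign (−1)^0·-1^7·+1^6 = -1.
(a,b)_11: α=4, u≡9; β=1, v≡2 (mod 11); (9|11)=+1, (2|11)=-1; sign (−1)^0·+1^1·-1^4 = +1.
Ram(-21, -36465) = {2, 7, 13, ∞}; no ℚ_2-point on the conic.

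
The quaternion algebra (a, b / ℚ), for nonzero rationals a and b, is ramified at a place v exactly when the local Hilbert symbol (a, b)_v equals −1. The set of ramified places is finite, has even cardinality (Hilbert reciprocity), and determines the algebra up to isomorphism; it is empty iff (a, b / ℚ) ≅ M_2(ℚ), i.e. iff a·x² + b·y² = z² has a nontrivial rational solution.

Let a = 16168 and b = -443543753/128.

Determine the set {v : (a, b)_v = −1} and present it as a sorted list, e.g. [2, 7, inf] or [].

(a, b) ≡ (4042, -1676914) mod (ℚ^×)²; places V = {2, 17, 23, 31, 37, 43, 47, ∞}.
(a,b)_17: α=0, u≡1; β=1, v≡1 (mod 17); (1|17)=+1, (1|17)=+1; sign (−1)^0·+1^1·+1^0 = +1.
(a,b)_43: α=1, u≡32; β=1, v≡2 (mod 43); (32|43)=-1, (2|43)=-1; sign (−1)^1·-1^1·-1^1 = -1.
(a,b)_23: α=0, u≡22; β=2, v≡13 (mod 23); (22|23)=-1, (13|23)=+1; sign (−1)^0·-1^2·+1^0 = +1.
(a,b)_47: α=1, u≡15; β=0, v≡33 (mod 47); (15|47)=-1, (33|47)=-1; sign (−1)^0·-1^0·-1^1 = -1.
(a,b)_37: α=0, u≡36; β=1, v≡26 (mod 37); (36|37)=+1, (26|37)=+1; sign (−1)^0·+1^1·+1^0 = +1.
(a,b)_31: α=0, u≡17; β=1, v≡8 (mod 31); (17|31)=-1, (8|31)=+1; sign (−1)^0·-1^1·+1^0 = -1.
(a,b)_2: α=3, β=-7; u≡5, v≡7 (mod 8); ε(u)ε(v)=0·1, αω(v)=3·0, βω(u)=-7·1; sum ≡ 1  ⇒  -1.
(a,b)_∞: sgn(4042)=+, sgn(-1676914)=−, so +1.
(4042, -1676914 / ℚ) ramifies at {2, 31, 43, 47}: a division algebra.

[2, 31, 43, 47]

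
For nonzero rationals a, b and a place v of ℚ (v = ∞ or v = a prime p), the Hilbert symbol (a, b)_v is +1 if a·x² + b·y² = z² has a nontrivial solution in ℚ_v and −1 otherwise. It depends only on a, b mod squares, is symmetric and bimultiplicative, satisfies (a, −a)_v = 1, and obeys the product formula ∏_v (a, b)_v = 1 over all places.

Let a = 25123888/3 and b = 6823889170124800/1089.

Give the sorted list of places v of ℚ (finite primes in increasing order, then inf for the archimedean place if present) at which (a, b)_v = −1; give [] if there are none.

(a, b) ≡ (3441, 37) mod (ℚ^×)²; places V = {2, 3, 5, 11, 31, 37, ∞}.
(a,b)_5: α=0, u≡1; β=2, v≡3 (mod 5); (1|5)=+1, (3|5)=-1; sign (−1)^0·+1^2·-1^0 = +1.
(a,b)_∞: sgn(3441)=+, sgn(37)=+, so +1.
(a,b)_31: α=1, u≡5; β=2, v≡30 (mod 31); (5|31)=+1, (30|31)=-1; sign (−1)^0·+1^2·-1^1 = -1.
(a,b)_2: α=4, β=12; u≡1, v≡5 (mod 8); ε(u)ε(v)=0·0, αω(v)=4·1, βω(u)=12·0; sum ≡ 0  ⇒  +1.
(a,b)_11: α=0, u≡3; β=-2, v≡9 (mod 11); (3|11)=+1, (9|11)=+1; sign (−1)^0·+1^-2·+1^0 = +1.
(a,b)_37: α=3, u≡5; β=5, v≡1 (mod 37); (5|37)=-1, (1|37)=+1; sign (−1)^0·-1^5·+1^3 = -1.
(a,b)_3: α=-1, u≡1; β=-2, v≡1 (mod 3); (1|3)=+1, (1|3)=+1; sign (−1)^0·+1^-2·+1^-1 = +1.
|Ram(3441, 37)| = 2, even; anisotropic at {31, 37}.

[31, 37]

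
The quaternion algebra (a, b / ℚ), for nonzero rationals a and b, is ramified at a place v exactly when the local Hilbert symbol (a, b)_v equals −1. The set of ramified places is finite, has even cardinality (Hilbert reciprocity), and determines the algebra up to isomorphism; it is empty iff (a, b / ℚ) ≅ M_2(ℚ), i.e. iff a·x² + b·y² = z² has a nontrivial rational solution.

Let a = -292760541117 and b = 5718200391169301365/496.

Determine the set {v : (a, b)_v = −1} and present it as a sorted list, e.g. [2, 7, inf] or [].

[2, 5, 11, 31]

Mod squares: a ≡ -253, b ≡ 2635. Check v ∈ {∞, 2, 3, 5, 11, 17, 23, 29, 31, 53}.
v=31: a=31^0·(≡27), b=31^-1·(≡26) mod 31; (27|31)=-1, (26|31)=-1; (−1)^{0·-1·15}·(-1)^-1·(-1)^0 = -1.
v=5: a=5^0·(≡3), b=5^1·(≡3) mod 5; (3|5)=-1, (3|5)=-1; (−1)^{0·1·2}·(-1)^1·(-1)^0 = -1.
v=∞: -253 < 0 and 2635 > 0  ⇒  (a,b)_∞ = +1.
v=29: a=29^2·(≡18), b=29^4·(≡25) mod 29; (18|29)=-1, (25|29)=+1; (−1)^{2·4·14}·(-1)^4·(+1)^2 = +1.
v=53: a=53^0·(≡18), b=53^2·(≡44) mod 53; (18|53)=-1, (44|53)=+1; (−1)^{0·2·26}·(-1)^2·(+1)^0 = +1.
v=3: a=3^2·(≡2), b=3^0·(≡1) mod 3; (2|3)=-1, (1|3)=+1; (−1)^{2·0·1}·(-1)^0·(+1)^2 = +1.
v=23: a=23^3·(≡13), b=23^4·(≡18) mod 23; (13|23)=+1, (18|23)=+1; (−1)^{3·4·11}·(+1)^4·(+1)^3 = +1.
v=11: a=11^1·(≡8), b=11^2·(≡8) mod 11; (8|11)=-1, (8|11)=-1; (−1)^{1·2·5}·(-1)^2·(-1)^1 = -1.
v=2: v_2(a)=0, v_2(b)=-4; units ≡ 3, 3 (mod 8); ε·ε+αω+βω = 1·1+0·1+-4·1 ≡ 1  ⇒  (a,b)_2 = -1.
v=17: a=17^2·(≡16), b=17^1·(≡2) mod 17; (16|17)=+1, (2|17)=+1; (−1)^{2·1·8}·(+1)^1·(+1)^2 = +1.
|Ram(-253, 2635)| = 4, even; anisotropic at {2, 5, 11, 31}.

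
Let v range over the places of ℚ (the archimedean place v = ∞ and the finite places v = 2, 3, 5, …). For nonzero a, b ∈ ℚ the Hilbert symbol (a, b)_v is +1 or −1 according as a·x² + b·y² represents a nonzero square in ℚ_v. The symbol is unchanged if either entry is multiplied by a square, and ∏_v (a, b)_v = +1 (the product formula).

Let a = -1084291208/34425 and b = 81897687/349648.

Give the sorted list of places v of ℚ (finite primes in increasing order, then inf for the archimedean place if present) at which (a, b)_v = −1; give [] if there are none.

(a, b) ≡ (-111826, 299) mod (ℚ^×)²; places V = {2, 3, 5, 7, 11, 13, 17, 23, 29, 37, 41, ∞}.
(a,b)_41: α=0, u≡11; β=-2, v≡35 (mod 41); (11|41)=-1, (35|41)=-1; sign (−1)^0·-1^-2·-1^0 = +1.
(a,b)_2: α=3, β=-4; u≡7, v≡3 (mod 8); ε(u)ε(v)=1·1, αω(v)=3·1, βω(u)=-4·0; sum ≡ 0  ⇒  +1.
(a,b)_7: α=2, u≡6; β=0, v≡5 (mod 7); (6|7)=-1, (5|7)=-1; sign (−1)^0·-1^0·-1^2 = +1.
(a,b)_37: α=0, u≡3; β=2, v≡3 (mod 37); (3|37)=+1, (3|37)=+1; sign (−1)^0·+1^2·+1^0 = +1.
(a,b)_3: α=-4, u≡2; β=2, v≡2 (mod 3); (2|3)=-1, (2|3)=-1; sign (−1)^0·-1^2·-1^-4 = +1.
(a,b)_29: α=2, u≡26; β=0, v≡28 (mod 29); (26|29)=-1, (28|29)=+1; sign (−1)^0·-1^0·+1^2 = +1.
(a,b)_∞: sgn(-111826)=−, sgn(299)=+, so +1.
(a,b)_23: α=1, u≡7; β=1, v≡12 (mod 23); (7|23)=-1, (12|23)=+1; sign (−1)^1·-1^1·+1^1 = +1.
(a,b)_11: α=1, u≡3; β=0, v≡7 (mod 11); (3|11)=+1, (7|11)=-1; sign (−1)^0·+1^0·-1^1 = -1.
(a,b)_5: α=-2, u≡1; β=0, v≡4 (mod 5); (1|5)=+1, (4|5)=+1; sign (−1)^0·+1^0·+1^-2 = +1.
(a,b)_17: α=-1, u≡2; β=2, v≡3 (mod 17); (2|17)=+1, (3|17)=-1; sign (−1)^0·+1^2·-1^-1 = -1.
(a,b)_13: α=1, u≡9; β=-1, v≡12 (mod 13); (9|13)=+1, (12|13)=+1; sign (−1)^0·+1^-1·+1^1 = +1.
|Ram(-111826, 299)| = 2, even; anisotropic at {11, 17}.

[11, 17]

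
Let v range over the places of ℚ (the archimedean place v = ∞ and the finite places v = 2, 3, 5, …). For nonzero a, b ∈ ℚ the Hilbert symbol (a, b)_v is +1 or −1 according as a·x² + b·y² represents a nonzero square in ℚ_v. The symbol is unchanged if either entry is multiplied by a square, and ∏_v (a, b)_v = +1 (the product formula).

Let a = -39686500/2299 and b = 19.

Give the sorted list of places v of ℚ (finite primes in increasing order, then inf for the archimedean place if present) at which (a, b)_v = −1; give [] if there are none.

(a, b) ≡ (-7540435, 19) mod (ℚ^×)²; places V = {2, 5, 7, 11, 17, 19, 23, 29, ∞}.
(a,b)_23: α=1, u≡17; β=0, v≡19 (mod 23); (17|23)=-1, (19|23)=-1; sign (−1)^0·-1^0·-1^1 = -1.
(a,b)_17: α=1, u≡2; β=0, v≡2 (mod 17); (2|17)=+1, (2|17)=+1; sign (−1)^0·+1^0·+1^1 = +1.
(a,b)_7: α=1, u≡1; β=0, v≡5 (mod 7); (1|7)=+1, (5|7)=-1; sign (−1)^0·+1^0·-1^1 = -1.
(a,b)_29: α=1, u≡23; β=0, v≡19 (mod 29); (23|29)=+1, (19|29)=-1; sign (−1)^0·+1^0·-1^1 = -1.
(a,b)_5: α=3, u≡2; β=0, v≡4 (mod 5); (2|5)=-1, (4|5)=+1; sign (−1)^0·-1^0·+1^3 = +1.
(a,b)_19: α=-1, u≡5; β=1, v≡1 (mod 19); (5|19)=+1, (1|19)=+1; sign (−1)^1·+1^1·+1^-1 = -1.
(a,b)_∞: sgn(-7540435)=−, sgn(19)=+, so +1.
(a,b)_2: α=2, β=0; u≡5, v≡3 (mod 8); ε(u)ε(v)=0·1, αω(v)=2·1, βω(u)=0·1; sum ≡ 0  ⇒  +1.
(a,b)_11: α=-2, u≡6; β=0, v≡8 (mod 11); (6|11)=-1, (8|11)=-1; sign (−1)^0·-1^0·-1^-2 = +1.
|Ram(-7540435, 19)| = 4, even; anisotropic at {7, 19, 23, 29}.

[7, 19, 23, 29]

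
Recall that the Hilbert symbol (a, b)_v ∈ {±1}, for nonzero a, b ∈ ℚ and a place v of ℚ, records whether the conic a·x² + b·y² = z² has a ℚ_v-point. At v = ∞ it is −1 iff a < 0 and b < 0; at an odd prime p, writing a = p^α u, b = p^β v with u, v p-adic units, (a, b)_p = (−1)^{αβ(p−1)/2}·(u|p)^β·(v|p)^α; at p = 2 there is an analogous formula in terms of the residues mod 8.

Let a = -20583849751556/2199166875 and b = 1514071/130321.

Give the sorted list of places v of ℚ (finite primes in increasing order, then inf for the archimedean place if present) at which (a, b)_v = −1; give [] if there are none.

[7, 17]

Mod squares: a ≡ -11067, b ≡ 31. Check v ∈ {∞, 2, 3, 5, 7, 13, 17, 19, 31}.
v=7: a=7^1·(≡4), b=7^0·(≡3) mod 7; (4|7)=+1, (3|7)=-1; (−1)^{1·0·3}·(+1)^0·(-1)^1 = -1.
v=2: v_2(a)=2, v_2(b)=0; units ≡ 5, 7 (mod 8); ε·ε+αω+βω = 0·1+2·0+0·1 ≡ 0  ⇒  (a,b)_2 = +1.
v=17: a=17^3·(≡3), b=17^2·(≡14) mod 17; (3|17)=-1, (14|17)=-1; (−1)^{3·2·8}·(-1)^2·(-1)^3 = -1.
v=31: a=31^1·(≡12), b=31^1·(≡5) mod 31; (12|31)=-1, (5|31)=+1; (−1)^{1·1·15}·(-1)^1·(+1)^1 = +1.
v=19: a=19^-4·(≡14), b=19^-4·(≡18) mod 19; (14|19)=-1, (18|19)=-1; (−1)^{-4·-4·9}·(-1)^-4·(-1)^-4 = +1.
v=13: a=13^6·(≡4), b=13^2·(≡6) mod 13; (4|13)=+1, (6|13)=-1; (−1)^{6·2·6}·(+1)^2·(-1)^6 = +1.
v=3: a=3^-3·(≡1), b=3^0·(≡1) mod 3; (1|3)=+1, (1|3)=+1; (−1)^{-3·0·1}·(+1)^0·(+1)^-3 = +1.
v=∞: -11067 < 0 and 31 > 0  ⇒  (a,b)_∞ = +1.
v=5: a=5^-4·(≡2), b=5^0·(≡1) mod 5; (2|5)=-1, (1|5)=+1; (−1)^{-4·0·2}·(-1)^0·(+1)^-4 = +1.
Ram(-11067, 31) = {7, 17}; no ℚ_7-point on the conic.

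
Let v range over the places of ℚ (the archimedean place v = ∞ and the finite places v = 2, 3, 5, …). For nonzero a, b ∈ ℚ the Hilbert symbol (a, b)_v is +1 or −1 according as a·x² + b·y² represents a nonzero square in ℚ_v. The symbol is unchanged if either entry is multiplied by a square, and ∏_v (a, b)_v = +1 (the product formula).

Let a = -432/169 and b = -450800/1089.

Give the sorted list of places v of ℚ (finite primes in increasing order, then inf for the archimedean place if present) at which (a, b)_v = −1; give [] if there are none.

Mod squares: a ≡ -3, b ≡ -23. Check v ∈ {∞, 2, 3, 5, 7, 11, 13, 23}.
v=7: a=7^0·(≡2), b=7^2·(≡3) mod 7; (2|7)=+1, (3|7)=-1; (−1)^{0·2·3}·(+1)^2·(-1)^0 = +1.
v=23: a=23^0·(≡15), b=23^1·(≡11) mod 23; (15|23)=-1, (11|23)=-1; (−1)^{0·1·11}·(-1)^1·(-1)^0 = -1.
v=5: a=5^0·(≡2), b=5^2·(≡2) mod 5; (2|5)=-1, (2|5)=-1; (−1)^{0·2·2}·(-1)^2·(-1)^0 = +1.
v=3: a=3^3·(≡2), b=3^-2·(≡1) mod 3; (2|3)=-1, (1|3)=+1; (−1)^{3·-2·1}·(-1)^-2·(+1)^3 = +1.
v=11: a=11^0·(≡2), b=11^-2·(≡10) mod 11; (2|11)=-1, (10|11)=-1; (−1)^{0·-2·5}·(-1)^-2·(-1)^0 = +1.
v=2: v_2(a)=4, v_2(b)=4; units ≡ 5, 1 (mod 8); ε·ε+αω+βω = 0·0+4·0+4·1 ≡ 0  ⇒  (a,b)_2 = +1.
v=∞: -3 < 0 and -23 < 0  ⇒  (a,b)_∞ = -1.
v=13: a=13^-2·(≡10), b=13^0·(≡4) mod 13; (10|13)=+1, (4|13)=+1; (−1)^{-2·0·6}·(+1)^0·(+1)^-2 = +1.
Ram(-3, -23) = {23, ∞}; no ℚ_23-point on the conic.

[23, inf]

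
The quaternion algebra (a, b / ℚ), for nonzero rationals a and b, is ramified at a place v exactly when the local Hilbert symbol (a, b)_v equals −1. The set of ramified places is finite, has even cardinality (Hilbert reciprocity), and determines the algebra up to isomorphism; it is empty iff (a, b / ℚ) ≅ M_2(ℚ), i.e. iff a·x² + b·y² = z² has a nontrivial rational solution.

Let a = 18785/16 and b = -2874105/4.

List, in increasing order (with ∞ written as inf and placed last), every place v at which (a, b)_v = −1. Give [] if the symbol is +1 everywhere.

[5, 17]

(a, b) ≡ (65, -1105) mod (ℚ^×)²; places V = {2, 3, 5, 13, 17, ∞}.
(a,b)_3: α=0, u≡2; β=2, v≡2 (mod 3); (2|3)=-1, (2|3)=-1; sign (−1)^0·-1^2·-1^0 = +1.
(a,b)_17: α=2, u≡3; β=3, v≡11 (mod 17); (3|17)=-1, (11|17)=-1; sign (−1)^0·-1^3·-1^2 = -1.
(a,b)_2: α=-4, β=-2; u≡1, v≡7 (mod 8); ε(u)ε(v)=0·1, αω(v)=-4·0, βω(u)=-2·0; sum ≡ 0  ⇒  +1.
(a,b)_13: α=1, u≡5; β=1, v≡8 (mod 13); (5|13)=-1, (8|13)=-1; sign (−1)^0·-1^1·-1^1 = +1.
(a,b)_5: α=1, u≡2; β=1, v≡1 (mod 5); (2|5)=-1, (1|5)=+1; sign (−1)^0·-1^1·+1^1 = -1.
(a,b)_∞: sgn(65)=+, sgn(-1105)=−, so +1.
(65, -1105 / ℚ) ramifies at {5, 17}: a division algebra.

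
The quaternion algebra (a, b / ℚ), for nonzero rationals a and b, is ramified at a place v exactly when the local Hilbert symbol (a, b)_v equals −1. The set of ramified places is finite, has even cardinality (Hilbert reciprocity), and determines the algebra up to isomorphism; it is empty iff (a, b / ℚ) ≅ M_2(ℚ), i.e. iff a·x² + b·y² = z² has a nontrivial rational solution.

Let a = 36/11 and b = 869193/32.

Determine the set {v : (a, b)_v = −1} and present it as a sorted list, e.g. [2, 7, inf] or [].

Mod squares: a ≡ 11, b ≡ 193154. Check v ∈ {∞, 2, 3, 11, 13, 17, 19, 23}.
v=23: a=23^0·(≡20), b=23^1·(≡13) mod 23; (20|23)=-1, (13|23)=+1; (−1)^{0·1·11}·(-1)^1·(+1)^0 = -1.
v=∞: 11 > 0 and 193154 > 0  ⇒  (a,b)_∞ = +1.
v=17: a=17^0·(≡11), b=17^1·(≡12) mod 17; (11|17)=-1, (12|17)=-1; (−1)^{0·1·8}·(-1)^1·(-1)^0 = -1.
v=11: a=11^-1·(≡3), b=11^0·(≡5) mod 11; (3|11)=+1, (5|11)=+1; (−1)^{-1·0·5}·(+1)^0·(+1)^-1 = +1.
v=3: a=3^2·(≡2), b=3^2·(≡2) mod 3; (2|3)=-1, (2|3)=-1; (−1)^{2·2·1}·(-1)^2·(-1)^2 = +1.
v=2: v_2(a)=2, v_2(b)=-5; units ≡ 3, 1 (mod 8); ε·ε+αω+βω = 1·0+2·0+-5·1 ≡ 1  ⇒  (a,b)_2 = -1.
v=13: a=13^0·(≡8), b=13^1·(≡9) mod 13; (8|13)=-1, (9|13)=+1; (−1)^{0·1·6}·(-1)^1·(+1)^0 = -1.
v=19: a=19^0·(≡5), b=19^1·(≡4) mod 19; (5|19)=+1, (4|19)=+1; (−1)^{0·1·9}·(+1)^1·(+1)^0 = +1.
|Ram(11, 193154)| = 4, even; anisotropic at {2, 13, 17, 23}.

[2, 13, 17, 23]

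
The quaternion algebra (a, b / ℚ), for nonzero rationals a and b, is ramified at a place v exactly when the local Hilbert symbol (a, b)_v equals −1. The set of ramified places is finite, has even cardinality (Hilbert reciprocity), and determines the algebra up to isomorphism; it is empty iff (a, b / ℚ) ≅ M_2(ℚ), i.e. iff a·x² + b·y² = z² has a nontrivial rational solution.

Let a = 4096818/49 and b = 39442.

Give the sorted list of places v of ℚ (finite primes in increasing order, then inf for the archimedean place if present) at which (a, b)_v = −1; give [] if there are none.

Mod squares: a ≡ 418, b ≡ 39442. Check v ∈ {∞, 2, 3, 7, 11, 13, 19, 37, 41}.
v=2: v_2(a)=1, v_2(b)=1; units ≡ 1, 1 (mod 8); ε·ε+αω+βω = 0·0+1·0+1·0 ≡ 0  ⇒  (a,b)_2 = +1.
v=11: a=11^3·(≡4), b=11^0·(≡7) mod 11; (4|11)=+1, (7|11)=-1; (−1)^{3·0·5}·(+1)^0·(-1)^3 = -1.
v=∞: 418 > 0 and 39442 > 0  ⇒  (a,b)_∞ = +1.
v=3: a=3^4·(≡1), b=3^0·(≡1) mod 3; (1|3)=+1, (1|3)=+1; (−1)^{4·0·1}·(+1)^0·(+1)^4 = +1.
v=7: a=7^-2·(≡5), b=7^0·(≡4) mod 7; (5|7)=-1, (4|7)=+1; (−1)^{-2·0·3}·(-1)^0·(+1)^-2 = +1.
v=13: a=13^0·(≡5), b=13^1·(≡5) mod 13; (5|13)=-1, (5|13)=-1; (−1)^{0·1·6}·(-1)^1·(-1)^0 = -1.
v=41: a=41^0·(≡2), b=41^1·(≡19) mod 41; (2|41)=+1, (19|41)=-1; (−1)^{0·1·20}·(+1)^1·(-1)^0 = +1.
v=19: a=19^1·(≡13), b=19^0·(≡17) mod 19; (13|19)=-1, (17|19)=+1; (−1)^{1·0·9}·(-1)^0·(+1)^1 = +1.
v=37: a=37^0·(≡21), b=37^1·(≡30) mod 37; (21|37)=+1, (30|37)=+1; (−1)^{0·1·18}·(+1)^1·(+1)^0 = +1.
|Ram(418, 39442)| = 2, even; anisotropic at {11, 13}.

[11, 13]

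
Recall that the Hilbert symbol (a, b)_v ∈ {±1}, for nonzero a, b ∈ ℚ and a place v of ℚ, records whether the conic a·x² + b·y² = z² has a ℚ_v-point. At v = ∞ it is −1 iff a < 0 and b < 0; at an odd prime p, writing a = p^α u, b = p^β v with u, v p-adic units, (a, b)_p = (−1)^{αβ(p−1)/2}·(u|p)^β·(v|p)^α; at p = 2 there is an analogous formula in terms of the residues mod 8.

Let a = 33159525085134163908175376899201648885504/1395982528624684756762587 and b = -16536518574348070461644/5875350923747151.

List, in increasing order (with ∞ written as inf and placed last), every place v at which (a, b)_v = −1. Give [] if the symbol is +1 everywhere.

[23, 31]

(a, b) ≡ (1677, -9780221) mod (ℚ^×)²; places V = {2, 3, 7, 11, 13, 23, 29, 31, 43, ∞}.
(a,b)_7: α=-4, u≡4; β=-2, v≡4 (mod 7); (4|7)=+1, (4|7)=+1; sign (−1)^0·+1^-2·+1^-4 = +1.
(a,b)_13: α=15, u≡12; β=10, v≡3 (mod 13); (12|13)=+1, (3|13)=+1; sign (−1)^0·+1^10·+1^15 = +1.
(a,b)_31: α=2, u≡17; β=1, v≡6 (mod 31); (17|31)=-1, (6|31)=-1; sign (−1)^0·-1^1·-1^2 = -1.
(a,b)_∞: sgn(1677)=+, sgn(-9780221)=−, so +1.
(a,b)_23: α=6, u≡14; β=3, v≡5 (mod 23); (14|23)=-1, (5|23)=-1; sign (−1)^0·-1^3·-1^6 = -1.
(a,b)_2: α=8, β=2; u≡5, v≡3 (mod 8); ε(u)ε(v)=0·1, αω(v)=8·1, βω(u)=2·1; sum ≡ 0  ⇒  +1.
(a,b)_3: α=-19, u≡1; β=-12, v≡1 (mod 3); (1|3)=+1, (1|3)=+1; sign (−1)^0·+1^-12·+1^-19 = +1.
(a,b)_43: α=5, u≡12; β=3, v≡31 (mod 43); (12|43)=-1, (31|43)=+1; sign (−1)^1·-1^3·+1^5 = +1.
(a,b)_29: α=-8, u≡24; β=-5, v≡26 (mod 29); (24|29)=+1, (26|29)=-1; sign (−1)^0·+1^-5·-1^-8 = +1.
(a,b)_11: α=2, u≡5; β=-1, v≡8 (mod 11); (5|11)=+1, (8|11)=-1; sign (−1)^0·+1^-1·-1^2 = +1.
|Ram(1677, -9780221)| = 2, even; anisotropic at {23, 31}.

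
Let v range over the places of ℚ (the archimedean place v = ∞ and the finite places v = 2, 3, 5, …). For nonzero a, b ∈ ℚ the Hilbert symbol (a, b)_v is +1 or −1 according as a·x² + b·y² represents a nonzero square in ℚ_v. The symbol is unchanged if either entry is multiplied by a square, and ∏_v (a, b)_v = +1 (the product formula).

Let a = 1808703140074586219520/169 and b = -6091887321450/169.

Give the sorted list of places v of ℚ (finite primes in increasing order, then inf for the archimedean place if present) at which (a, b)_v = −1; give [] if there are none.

[3, 5]

Mod squares: a ≡ 23345, b ≡ -138. Check v ∈ {∞, 2, 3, 5, 7, 13, 23, 29}.
v=7: a=7^3·(≡3), b=7^2·(≡2) mod 7; (3|7)=-1, (2|7)=+1; (−1)^{3·2·3}·(-1)^2·(+1)^3 = +1.
v=3: a=3^8·(≡2), b=3^5·(≡2) mod 3; (2|3)=-1, (2|3)=-1; (−1)^{8·5·1}·(-1)^5·(-1)^8 = -1.
v=29: a=29^3·(≡16), b=29^2·(≡23) mod 29; (16|29)=+1, (23|29)=+1; (−1)^{3·2·14}·(+1)^2·(+1)^3 = +1.
v=23: a=23^5·(≡18), b=23^3·(≡11) mod 23; (18|23)=+1, (11|23)=-1; (−1)^{5·3·11}·(+1)^3·(-1)^5 = +1.
v=∞: 23345 > 0 and -138 < 0  ⇒  (a,b)_∞ = +1.
v=2: v_2(a)=10, v_2(b)=1; units ≡ 1, 3 (mod 8); ε·ε+αω+βω = 0·1+10·1+1·0 ≡ 0  ⇒  (a,b)_2 = +1.
v=13: a=13^-2·(≡4), b=13^-2·(≡5) mod 13; (4|13)=+1, (5|13)=-1; (−1)^{-2·-2·6}·(+1)^-2·(-1)^-2 = +1.
v=5: a=5^1·(≡1), b=5^2·(≡3) mod 5; (1|5)=+1, (3|5)=-1; (−1)^{1·2·2}·(+1)^2·(-1)^1 = -1.
Ram(23345, -138) = {3, 5}; no ℚ_3-point on the conic.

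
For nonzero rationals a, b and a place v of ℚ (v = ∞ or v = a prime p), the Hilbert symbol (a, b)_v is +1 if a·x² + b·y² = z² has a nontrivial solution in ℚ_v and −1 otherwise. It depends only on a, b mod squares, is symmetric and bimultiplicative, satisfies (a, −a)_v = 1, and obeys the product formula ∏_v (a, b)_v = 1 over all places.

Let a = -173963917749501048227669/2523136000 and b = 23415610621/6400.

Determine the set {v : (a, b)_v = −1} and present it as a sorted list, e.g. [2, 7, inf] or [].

(a, b) ≡ (-11165, 164749) mod (ℚ^×)²; places V = {2, 5, 7, 11, 13, 19, 23, 29, 43, ∞}.
(a,b)_13: α=4, u≡6; β=3, v≡2 (mod 13); (6|13)=-1, (2|13)=-1; sign (−1)^0·-1^3·-1^4 = -1.
(a,b)_∞: sgn(-11165)=−, sgn(164749)=+, so +1.
(a,b)_5: α=-3, u≡2; β=-2, v≡1 (mod 5); (2|5)=-1, (1|5)=+1; sign (−1)^0·-1^-2·+1^-3 = +1.
(a,b)_19: α=2, u≡17; β=1, v≡17 (mod 19); (17|19)=+1, (17|19)=+1; sign (−1)^0·+1^1·+1^2 = +1.
(a,b)_23: α=2, u≡18; β=1, v≡20 (mod 23); (18|23)=+1, (20|23)=-1; sign (−1)^0·+1^1·-1^2 = +1.
(a,b)_29: α=7, u≡17; β=3, v≡8 (mod 29); (17|29)=-1, (8|29)=-1; sign (−1)^0·-1^3·-1^7 = +1.
(a,b)_11: α=-1, u≡7; β=0, v≡2 (mod 11); (7|11)=-1, (2|11)=-1; sign (−1)^0·-1^0·-1^-1 = -1.
(a,b)_7: α=-1, u≡4; β=0, v≡2 (mod 7); (4|7)=+1, (2|7)=+1; sign (−1)^0·+1^0·+1^-1 = +1.
(a,b)_43: α=2, u≡41; β=0, v≡11 (mod 43); (41|43)=+1, (11|43)=+1; sign (−1)^0·+1^0·+1^2 = +1.
(a,b)_2: α=-18, β=-8; u≡3, v≡5 (mod 8); ε(u)ε(v)=1·0, αω(v)=-18·1, βω(u)=-8·1; sum ≡ 0  ⇒  +1.
(-11165, 164749 / ℚ) ramifies at {11, 13}: a division algebra.

[11, 13]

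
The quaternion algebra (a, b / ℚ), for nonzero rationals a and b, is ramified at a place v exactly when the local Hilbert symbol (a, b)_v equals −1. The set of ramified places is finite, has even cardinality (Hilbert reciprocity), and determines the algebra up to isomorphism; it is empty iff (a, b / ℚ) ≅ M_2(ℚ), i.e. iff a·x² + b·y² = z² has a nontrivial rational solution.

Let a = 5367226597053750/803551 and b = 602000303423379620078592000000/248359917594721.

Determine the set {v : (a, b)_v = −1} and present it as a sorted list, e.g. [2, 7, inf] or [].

(a, b) ≡ (89466, 377) mod (ℚ^×)²; places V = {2, 3, 5, 7, 11, 13, 19, 23, 29, 31, 37, ∞}.
(a,b)_11: α=2, u≡1; β=0, v≡1 (mod 11); (1|11)=+1, (1|11)=+1; sign (−1)^0·+1^0·+1^2 = +1.
(a,b)_∞: sgn(89466)=+, sgn(377)=+, so +1.
(a,b)_31: α=-1, u≡22; β=-6, v≡16 (mod 31); (22|31)=-1, (16|31)=+1; sign (−1)^0·-1^-6·+1^-1 = +1.
(a,b)_3: α=5, u≡2; β=4, v≡2 (mod 3); (2|3)=-1, (2|3)=-1; sign (−1)^0·-1^4·-1^5 = -1.
(a,b)_2: α=1, β=16; u≡5, v≡1 (mod 8); ε(u)ε(v)=0·0, αω(v)=1·0, βω(u)=16·1; sum ≡ 0  ⇒  +1.
(a,b)_19: α=2, u≡18; β=0, v≡16 (mod 19); (18|19)=-1, (16|19)=+1; sign (−1)^0·-1^0·+1^2 = +1.
(a,b)_23: α=-2, u≡17; β=-4, v≡2 (mod 23); (17|23)=-1, (2|23)=+1; sign (−1)^0·-1^-4·+1^-2 = +1.
(a,b)_5: α=4, u≡1; β=6, v≡3 (mod 5); (1|5)=+1, (3|5)=-1; sign (−1)^0·+1^6·-1^4 = +1.
(a,b)_29: α=2, u≡22; β=5, v≡13 (mod 29); (22|29)=+1, (13|29)=+1; sign (−1)^0·+1^5·+1^2 = +1.
(a,b)_7: α=-2, u≡6; β=6, v≡5 (mod 7); (6|7)=-1, (5|7)=-1; sign (−1)^0·-1^6·-1^-2 = +1.
(a,b)_13: α=1, u≡5; β=3, v≡9 (mod 13); (5|13)=-1, (9|13)=+1; sign (−1)^0·-1^3·+1^1 = -1.
(a,b)_37: α=1, u≡23; β=2, v≡27 (mod 37); (23|37)=-1, (27|37)=+1; sign (−1)^0·-1^2·+1^1 = +1.
|Ram(89466, 377)| = 2, even; anisotropic at {3, 13}.

[3, 13]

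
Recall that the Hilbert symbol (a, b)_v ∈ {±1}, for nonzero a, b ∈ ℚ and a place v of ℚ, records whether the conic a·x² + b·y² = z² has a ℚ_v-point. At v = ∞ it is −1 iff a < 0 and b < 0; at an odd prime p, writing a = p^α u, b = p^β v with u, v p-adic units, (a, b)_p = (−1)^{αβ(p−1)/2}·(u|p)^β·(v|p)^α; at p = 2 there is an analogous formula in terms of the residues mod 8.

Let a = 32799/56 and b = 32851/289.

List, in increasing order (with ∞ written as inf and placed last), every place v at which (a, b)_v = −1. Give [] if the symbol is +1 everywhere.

[2, 13]

(a, b) ≡ (546, 91) mod (ℚ^×)²; places V = {2, 3, 7, 13, 17, 19, 29, ∞}.
(a,b)_19: α=0, u≡14; β=2, v≡18 (mod 19); (14|19)=-1, (18|19)=-1; sign (−1)^0·-1^2·-1^0 = +1.
(a,b)_3: α=1, u≡2; β=0, v≡1 (mod 3); (2|3)=-1, (1|3)=+1; sign (−1)^0·-1^0·+1^1 = +1.
(a,b)_∞: sgn(546)=+, sgn(91)=+, so +1.
(a,b)_7: α=-1, u≡4; β=1, v≡5 (mod 7); (4|7)=+1, (5|7)=-1; sign (−1)^1·+1^1·-1^-1 = +1.
(a,b)_29: α=2, u≡24; β=0, v≡6 (mod 29); (24|29)=+1, (6|29)=+1; sign (−1)^0·+1^0·+1^2 = +1.
(a,b)_13: α=1, u≡10; β=1, v≡6 (mod 13); (10|13)=+1, (6|13)=-1; sign (−1)^0·+1^1·-1^1 = -1.
(a,b)_17: α=0, u≡8; β=-2, v≡7 (mod 17); (8|17)=+1, (7|17)=-1; sign (−1)^0·+1^-2·-1^0 = +1.
(a,b)_2: α=-3, β=0; u≡1, v≡3 (mod 8); ε(u)ε(v)=0·1, αω(v)=-3·1, βω(u)=0·0; sum ≡ 1  ⇒  -1.
Ram(546, 91) = {2, 13}; no ℚ_2-point on the conic.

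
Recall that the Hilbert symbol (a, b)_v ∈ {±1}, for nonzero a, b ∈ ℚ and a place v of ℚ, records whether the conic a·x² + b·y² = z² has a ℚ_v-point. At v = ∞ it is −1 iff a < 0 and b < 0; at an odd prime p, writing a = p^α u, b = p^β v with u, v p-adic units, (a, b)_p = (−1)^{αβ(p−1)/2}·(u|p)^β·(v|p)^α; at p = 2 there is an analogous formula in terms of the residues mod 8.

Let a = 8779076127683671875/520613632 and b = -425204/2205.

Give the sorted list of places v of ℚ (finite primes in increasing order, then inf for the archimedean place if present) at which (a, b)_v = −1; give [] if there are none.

[3, 5, 7, 31]

Mod squares: a ≡ 47090085, b ≡ -3145. Check v ∈ {∞, 2, 3, 5, 7, 11, 13, 17, 19, 23, 31, 37}.
v=5: a=5^7·(≡3), b=5^-1·(≡1) mod 5; (3|5)=-1, (1|5)=+1; (−1)^{7·-1·2}·(-1)^-1·(+1)^7 = -1.
v=∞: 47090085 > 0 and -3145 < 0  ⇒  (a,b)_∞ = +1.
v=3: a=3^1·(≡2), b=3^-2·(≡2) mod 3; (2|3)=-1, (2|3)=-1; (−1)^{1·-2·1}·(-1)^-2·(-1)^1 = -1.
v=19: a=19^2·(≡2), b=19^0·(≡16) mod 19; (2|19)=-1, (16|19)=+1; (−1)^{2·0·9}·(-1)^0·(+1)^2 = +1.
v=23: a=23^1·(≡8), b=23^0·(≡1) mod 23; (8|23)=+1, (1|23)=+1; (−1)^{1·0·11}·(+1)^0·(+1)^1 = +1.
v=13: a=13^2·(≡12), b=13^2·(≡4) mod 13; (12|13)=+1, (4|13)=+1; (−1)^{2·2·6}·(+1)^2·(+1)^2 = +1.
v=2: v_2(a)=-8, v_2(b)=2; units ≡ 5, 7 (mod 8); ε·ε+αω+βω = 0·1+-8·0+2·1 ≡ 0  ⇒  (a,b)_2 = +1.
v=17: a=17^1·(≡2), b=17^1·(≡1) mod 17; (2|17)=+1, (1|17)=+1; (−1)^{1·1·8}·(+1)^1·(+1)^1 = +1.
v=37: a=37^3·(≡25), b=37^1·(≡36) mod 37; (25|37)=+1, (36|37)=+1; (−1)^{3·1·18}·(+1)^1·(+1)^3 = +1.
v=31: a=31^1·(≡14), b=31^0·(≡29) mod 31; (14|31)=+1, (29|31)=-1; (−1)^{1·0·15}·(+1)^0·(-1)^1 = -1.
v=11: a=11^-2·(≡4), b=11^0·(≡9) mod 11; (4|11)=+1, (9|11)=+1; (−1)^{-2·0·5}·(+1)^0·(+1)^-2 = +1.
v=7: a=7^-5·(≡2), b=7^-2·(≡6) mod 7; (2|7)=+1, (6|7)=-1; (−1)^{-5·-2·3}·(+1)^-2·(-1)^-5 = -1.
Ram(47090085, -3145) = {3, 5, 7, 31}; no ℚ_3-point on the conic.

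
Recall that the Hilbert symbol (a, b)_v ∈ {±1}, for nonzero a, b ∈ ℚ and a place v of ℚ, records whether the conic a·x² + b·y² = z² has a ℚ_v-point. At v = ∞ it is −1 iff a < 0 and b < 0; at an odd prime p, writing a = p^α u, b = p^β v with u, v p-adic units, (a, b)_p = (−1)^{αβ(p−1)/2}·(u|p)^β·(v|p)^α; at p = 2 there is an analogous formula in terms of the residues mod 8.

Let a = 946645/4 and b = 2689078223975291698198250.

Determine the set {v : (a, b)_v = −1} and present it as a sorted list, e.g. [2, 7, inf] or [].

[2, 7, 17, 29, 31, 43]

Mod squares: a ≡ 946645, b ≡ 1622901770. Check v ∈ {∞, 2, 5, 7, 17, 29, 31, 37, 41, 43}.
v=2: v_2(a)=-2, v_2(b)=1; units ≡ 5, 5 (mod 8); ε·ε+αω+βω = 0·0+-2·1+1·1 ≡ 1  ⇒  (a,b)_2 = -1.
v=5: a=5^1·(≡1), b=5^3·(≡1) mod 5; (1|5)=+1, (1|5)=+1; (−1)^{1·3·2}·(+1)^3·(+1)^1 = +1.
v=∞: 946645 > 0 and 1622901770 > 0  ⇒  (a,b)_∞ = +1.
v=37: a=37^1·(≡23), b=37^3·(≡8) mod 37; (23|37)=-1, (8|37)=-1; (−1)^{1·3·18}·(-1)^3·(-1)^1 = +1.
v=31: a=31^0·(≡15), b=31^1·(≡27) mod 31; (15|31)=-1, (27|31)=-1; (−1)^{0·1·15}·(-1)^1·(-1)^0 = -1.
v=29: a=29^0·(≡14), b=29^1·(≡18) mod 29; (14|29)=-1, (18|29)=-1; (−1)^{0·1·14}·(-1)^1·(-1)^0 = -1.
v=41: a=41^0·(≡40), b=41^1·(≡30) mod 41; (40|41)=+1, (30|41)=-1; (−1)^{0·1·20}·(+1)^1·(-1)^0 = +1.
v=7: a=7^1·(≡4), b=7^3·(≡1) mod 7; (4|7)=+1, (1|7)=+1; (−1)^{1·3·3}·(+1)^3·(+1)^1 = -1.
v=17: a=17^1·(≡11), b=17^3·(≡8) mod 17; (11|17)=-1, (8|17)=+1; (−1)^{1·3·8}·(-1)^3·(+1)^1 = -1.
v=43: a=43^1·(≡32), b=43^4·(≡27) mod 43; (32|43)=-1, (27|43)=-1; (−1)^{1·4·21}·(-1)^4·(-1)^1 = -1.
(946645, 1622901770 / ℚ) ramifies at {2, 7, 17, 29, 31, 43}: a division algebra.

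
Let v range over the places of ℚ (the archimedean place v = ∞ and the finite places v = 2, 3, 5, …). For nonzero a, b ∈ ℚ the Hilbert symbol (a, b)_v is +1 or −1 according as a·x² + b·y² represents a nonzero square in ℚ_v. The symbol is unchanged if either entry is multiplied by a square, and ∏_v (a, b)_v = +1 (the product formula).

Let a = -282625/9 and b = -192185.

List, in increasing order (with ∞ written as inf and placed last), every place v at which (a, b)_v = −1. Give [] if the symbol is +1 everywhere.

[2, 5, 19, inf]

Mod squares: a ≡ -11305, b ≡ -665. Check v ∈ {∞, 2, 3, 5, 7, 17, 19}.
v=19: a=19^1·(≡15), b=19^1·(≡12) mod 19; (15|19)=-1, (12|19)=-1; (−1)^{1·1·9}·(-1)^1·(-1)^1 = -1.
v=5: a=5^3·(≡1), b=5^1·(≡3) mod 5; (1|5)=+1, (3|5)=-1; (−1)^{3·1·2}·(+1)^1·(-1)^3 = -1.
v=2: v_2(a)=0, v_2(b)=0; units ≡ 7, 7 (mod 8); ε·ε+αω+βω = 1·1+0·0+0·0 ≡ 1  ⇒  (a,b)_2 = -1.
v=17: a=17^1·(≡2), b=17^2·(≡15) mod 17; (2|17)=+1, (15|17)=+1; (−1)^{1·2·8}·(+1)^2·(+1)^1 = +1.
v=∞: -11305 < 0 and -665 < 0  ⇒  (a,b)_∞ = -1.
v=7: a=7^1·(≡4), b=7^1·(≡6) mod 7; (4|7)=+1, (6|7)=-1; (−1)^{1·1·3}·(+1)^1·(-1)^1 = +1.
v=3: a=3^-2·(≡2), b=3^0·(≡1) mod 3; (2|3)=-1, (1|3)=+1; (−1)^{-2·0·1}·(-1)^0·(+1)^-2 = +1.
(-11305, -665 / ℚ) ramifies at {2, 5, 19, ∞}: a division algebra.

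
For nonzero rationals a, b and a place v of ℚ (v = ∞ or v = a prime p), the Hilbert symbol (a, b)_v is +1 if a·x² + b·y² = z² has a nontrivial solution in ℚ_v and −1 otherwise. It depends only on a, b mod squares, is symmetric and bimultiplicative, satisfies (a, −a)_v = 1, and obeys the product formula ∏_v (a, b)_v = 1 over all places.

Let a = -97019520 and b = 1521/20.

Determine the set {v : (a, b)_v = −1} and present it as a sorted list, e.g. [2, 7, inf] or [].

[2, 3, 13, 23]

(a, b) ≡ (-8970, 5) mod (ℚ^×)²; places V = {2, 3, 5, 13, 23, ∞}.
(a,b)_5: α=1, u≡1; β=-1, v≡4 (mod 5); (1|5)=+1, (4|5)=+1; sign (−1)^0·+1^-1·+1^1 = +1.
(a,b)_2: α=7, β=-2; u≡3, v≡5 (mod 8); ε(u)ε(v)=1·0, αω(v)=7·1, βω(u)=-2·1; sum ≡ 1  ⇒  -1.
(a,b)_13: α=3, u≡1; β=2, v≡5 (mod 13); (1|13)=+1, (5|13)=-1; sign (−1)^0·+1^2·-1^3 = -1.
(a,b)_∞: sgn(-8970)=−, sgn(5)=+, so +1.
(a,b)_3: α=1, u≡1; β=2, v≡2 (mod 3); (1|3)=+1, (2|3)=-1; sign (−1)^0·+1^2·-1^1 = -1.
(a,b)_23: α=1, u≡6; β=0, v≡22 (mod 23); (6|23)=+1, (22|23)=-1; sign (−1)^0·+1^0·-1^1 = -1.
(-8970, 5 / ℚ) ramifies at {2, 3, 13, 23}: a division algebra.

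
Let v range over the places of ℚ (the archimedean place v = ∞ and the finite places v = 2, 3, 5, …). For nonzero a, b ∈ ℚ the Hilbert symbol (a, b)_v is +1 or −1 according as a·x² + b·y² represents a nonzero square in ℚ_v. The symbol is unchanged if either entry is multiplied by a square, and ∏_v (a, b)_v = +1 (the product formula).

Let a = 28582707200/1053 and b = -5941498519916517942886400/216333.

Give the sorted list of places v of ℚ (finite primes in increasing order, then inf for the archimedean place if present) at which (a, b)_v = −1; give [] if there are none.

[29, 41]

(a, b) ≡ (907166, -1143818) mod (ℚ^×)²; places V = {2, 3, 5, 13, 23, 29, 37, 41, 43, ∞}.
(a,b)_23: α=1, u≡11; β=4, v≡9 (mod 23); (11|23)=-1, (9|23)=+1; sign (−1)^0·-1^4·+1^1 = +1.
(a,b)_37: α=1, u≡19; β=3, v≡29 (mod 37); (19|37)=-1, (29|37)=-1; sign (−1)^0·-1^3·-1^1 = +1.
(a,b)_3: α=-4, u≡2; β=-2, v≡1 (mod 3); (2|3)=-1, (1|3)=+1; sign (−1)^0·-1^-2·+1^-4 = +1.
(a,b)_41: α=1, u≡28; β=3, v≡23 (mod 41); (28|41)=-1, (23|41)=+1; sign (−1)^0·-1^3·+1^1 = -1.
(a,b)_∞: sgn(907166)=+, sgn(-1143818)=−, so +1.
(a,b)_5: α=2, u≡1; β=2, v≡3 (mod 5); (1|5)=+1, (3|5)=-1; sign (−1)^0·+1^2·-1^2 = +1.
(a,b)_29: α=0, u≡10; β=1, v≡11 (mod 29); (10|29)=-1, (11|29)=-1; sign (−1)^0·-1^1·-1^0 = -1.
(a,b)_43: α=0, u≡6; β=-2, v≡38 (mod 43); (6|43)=+1, (38|43)=+1; sign (−1)^0·+1^-2·+1^0 = +1.
(a,b)_13: α=-1, u≡7; β=-1, v≡11 (mod 13); (7|13)=-1, (11|13)=-1; sign (−1)^0·-1^-1·-1^-1 = +1.
(a,b)_2: α=15, β=23; u≡7, v≡3 (mod 8); ε(u)ε(v)=1·1, αω(v)=15·1, βω(u)=23·0; sum ≡ 0  ⇒  +1.
|Ram(907166, -1143818)| = 2, even; anisotropic at {29, 41}.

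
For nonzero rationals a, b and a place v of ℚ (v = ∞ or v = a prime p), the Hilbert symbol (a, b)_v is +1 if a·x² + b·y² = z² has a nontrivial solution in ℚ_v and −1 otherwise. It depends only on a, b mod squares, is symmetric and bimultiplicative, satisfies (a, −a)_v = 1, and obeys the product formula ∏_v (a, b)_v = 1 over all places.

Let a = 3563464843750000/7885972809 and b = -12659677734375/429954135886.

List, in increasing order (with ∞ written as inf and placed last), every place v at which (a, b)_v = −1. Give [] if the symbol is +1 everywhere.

[2, 23]

Mod squares: a ≡ 7, b ≡ -18354. Check v ∈ {∞, 2, 3, 5, 7, 11, 13, 17, 19, 23, 47}.
v=3: a=3^-6·(≡1), b=3^3·(≡2) mod 3; (1|3)=+1, (2|3)=-1; (−1)^{-6·3·1}·(+1)^3·(-1)^-6 = +1.
v=47: a=47^0·(≡6), b=47^-2·(≡30) mod 47; (6|47)=+1, (30|47)=-1; (−1)^{0·-2·23}·(+1)^-2·(-1)^0 = +1.
v=13: a=13^-2·(≡2), b=13^0·(≡2) mod 13; (2|13)=-1, (2|13)=-1; (−1)^{-2·0·6}·(-1)^0·(-1)^-2 = +1.
v=23: a=23^-2·(≡5), b=23^-1·(≡19) mod 23; (5|23)=-1, (19|23)=-1; (−1)^{-2·-1·11}·(-1)^-1·(-1)^-2 = -1.
v=17: a=17^0·(≡12), b=17^-2·(≡3) mod 17; (12|17)=-1, (3|17)=-1; (−1)^{0·-2·8}·(-1)^-2·(-1)^0 = +1.
v=19: a=19^4·(≡6), b=19^3·(≡2) mod 19; (6|19)=+1, (2|19)=-1; (−1)^{4·3·9}·(+1)^3·(-1)^4 = +1.
v=∞: 7 > 0 and -18354 < 0  ⇒  (a,b)_∞ = +1.
v=7: a=7^1·(≡4), b=7^1·(≡6) mod 7; (4|7)=+1, (6|7)=-1; (−1)^{1·1·3}·(+1)^1·(-1)^1 = +1.
v=2: v_2(a)=4, v_2(b)=-1; units ≡ 7, 7 (mod 8); ε·ε+αω+βω = 1·1+4·0+-1·0 ≡ 1  ⇒  (a,b)_2 = -1.
v=5: a=5^12·(≡3), b=5^10·(≡4) mod 5; (3|5)=-1, (4|5)=+1; (−1)^{12·10·2}·(-1)^10·(+1)^12 = +1.
v=11: a=11^-2·(≡2), b=11^-4·(≡1) mod 11; (2|11)=-1, (1|11)=+1; (−1)^{-2·-4·5}·(-1)^-4·(+1)^-2 = +1.
(7, -18354 / ℚ) ramifies at {2, 23}: a division algebra.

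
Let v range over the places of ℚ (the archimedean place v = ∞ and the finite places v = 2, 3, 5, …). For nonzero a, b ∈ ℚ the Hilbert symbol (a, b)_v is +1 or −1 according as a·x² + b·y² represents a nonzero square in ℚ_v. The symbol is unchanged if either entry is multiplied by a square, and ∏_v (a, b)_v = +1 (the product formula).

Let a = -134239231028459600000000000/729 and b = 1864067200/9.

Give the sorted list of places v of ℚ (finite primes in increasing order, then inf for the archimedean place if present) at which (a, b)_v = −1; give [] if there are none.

[5, 31]

Mod squares: a ≡ -9890, b ≡ 1165042. Check v ∈ {∞, 2, 3, 5, 19, 23, 31, 43}.
v=31: a=31^2·(≡23), b=31^1·(≡28) mod 31; (23|31)=-1, (28|31)=+1; (−1)^{2·1·15}·(-1)^1·(+1)^2 = -1.
v=2: v_2(a)=13, v_2(b)=7; units ≡ 7, 1 (mod 8); ε·ε+αω+βω = 1·0+13·0+7·0 ≡ 0  ⇒  (a,b)_2 = +1.
v=∞: -9890 < 0 and 1165042 > 0  ⇒  (a,b)_∞ = +1.
v=3: a=3^-6·(≡1), b=3^-2·(≡1) mod 3; (1|3)=+1, (1|3)=+1; (−1)^{-6·-2·1}·(+1)^-2·(+1)^-6 = +1.
v=19: a=19^2·(≡7), b=19^1·(≡17) mod 19; (7|19)=+1, (17|19)=+1; (−1)^{2·1·9}·(+1)^1·(+1)^2 = +1.
v=23: a=23^3·(≡11), b=23^1·(≡9) mod 23; (11|23)=-1, (9|23)=+1; (−1)^{3·1·11}·(-1)^1·(+1)^3 = +1.
v=43: a=43^3·(≡8), b=43^1·(≡4) mod 43; (8|43)=-1, (4|43)=+1; (−1)^{3·1·21}·(-1)^1·(+1)^3 = +1.
v=5: a=5^11·(≡3), b=5^2·(≡2) mod 5; (3|5)=-1, (2|5)=-1; (−1)^{11·2·2}·(-1)^2·(-1)^11 = -1.
|Ram(-9890, 1165042)| = 2, even; anisotropic at {5, 31}.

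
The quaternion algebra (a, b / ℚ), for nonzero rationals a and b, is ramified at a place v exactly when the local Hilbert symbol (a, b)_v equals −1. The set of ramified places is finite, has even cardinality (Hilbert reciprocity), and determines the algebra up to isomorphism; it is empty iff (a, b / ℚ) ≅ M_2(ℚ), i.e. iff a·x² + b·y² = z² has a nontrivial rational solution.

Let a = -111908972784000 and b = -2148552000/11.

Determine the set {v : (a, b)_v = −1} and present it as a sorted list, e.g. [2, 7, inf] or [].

(a, b) ≡ (-72781590, -33495) mod (ℚ^×)²; places V = {2, 3, 5, 7, 11, 17, 19, 29, 31, 37, ∞}.
(a,b)_5: α=3, u≡3; β=3, v≡4 (mod 5); (3|5)=-1, (4|5)=+1; sign (−1)^0·-1^3·+1^3 = -1.
(a,b)_31: α=2, u≡22; β=0, v≡14 (mod 31); (22|31)=-1, (14|31)=+1; sign (−1)^0·-1^0·+1^2 = +1.
(a,b)_19: α=1, u≡13; β=0, v≡10 (mod 19); (13|19)=-1, (10|19)=-1; sign (−1)^0·-1^0·-1^1 = -1.
(a,b)_11: α=0, u≡4; β=-1, v≡10 (mod 11); (4|11)=+1, (10|11)=-1; sign (−1)^0·+1^-1·-1^0 = +1.
(a,b)_37: α=1, u≡18; β=0, v≡27 (mod 37); (18|37)=-1, (27|37)=+1; sign (−1)^0·-1^0·+1^1 = +1.
(a,b)_2: α=7, β=6; u≡5, v≡1 (mod 8); ε(u)ε(v)=0·0, αω(v)=7·0, βω(u)=6·1; sum ≡ 0  ⇒  +1.
(a,b)_3: α=1, u≡2; β=3, v≡1 (mod 3); (2|3)=-1, (1|3)=+1; sign (−1)^1·-1^3·+1^1 = +1.
(a,b)_7: α=1, u≡3; β=3, v≡5 (mod 7); (3|7)=-1, (5|7)=-1; sign (−1)^1·-1^3·-1^1 = -1.
(a,b)_17: α=1, u≡10; β=0, v≡5 (mod 17); (10|17)=-1, (5|17)=-1; sign (−1)^0·-1^0·-1^1 = -1.
(a,b)_29: α=1, u≡15; β=1, v≡1 (mod 29); (15|29)=-1, (1|29)=+1; sign (−1)^0·-1^1·+1^1 = -1.
(a,b)_∞: sgn(-72781590)=−, sgn(-33495)=−, so -1.
|Ram(-72781590, -33495)| = 6, even; anisotropic at {5, 7, 17, 19, 29, ∞}.

[5, 7, 17, 19, 29, inf]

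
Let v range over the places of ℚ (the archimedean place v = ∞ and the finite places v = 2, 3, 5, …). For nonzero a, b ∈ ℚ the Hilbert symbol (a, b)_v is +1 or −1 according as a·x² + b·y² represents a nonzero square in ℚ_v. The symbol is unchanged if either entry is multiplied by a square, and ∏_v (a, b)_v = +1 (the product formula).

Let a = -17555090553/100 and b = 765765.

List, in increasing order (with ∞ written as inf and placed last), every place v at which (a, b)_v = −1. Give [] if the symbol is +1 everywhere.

[3, 5, 7, 11]

Mod squares: a ≡ -273, b ≡ 85085. Check v ∈ {∞, 2, 3, 5, 7, 11, 13, 17}.
v=∞: -273 < 0 and 85085 > 0  ⇒  (a,b)_∞ = +1.
v=7: a=7^1·(≡3), b=7^1·(≡6) mod 7; (3|7)=-1, (6|7)=-1; (−1)^{1·1·3}·(-1)^1·(-1)^1 = -1.
v=2: v_2(a)=-2, v_2(b)=0; units ≡ 7, 5 (mod 8); ε·ε+αω+βω = 1·0+-2·1+0·0 ≡ 0  ⇒  (a,b)_2 = +1.
v=3: a=3^13·(≡2), b=3^2·(≡2) mod 3; (2|3)=-1, (2|3)=-1; (−1)^{13·2·1}·(-1)^2·(-1)^13 = -1.
v=17: a=17^0·(≡4), b=17^1·(≡12) mod 17; (4|17)=+1, (12|17)=-1; (−1)^{0·1·8}·(+1)^1·(-1)^0 = +1.
v=13: a=13^1·(≡8), b=13^1·(≡2) mod 13; (8|13)=-1, (2|13)=-1; (−1)^{1·1·6}·(-1)^1·(-1)^1 = +1.
v=11: a=11^2·(≡7), b=11^1·(≡7) mod 11; (7|11)=-1, (7|11)=-1; (−1)^{2·1·5}·(-1)^1·(-1)^2 = -1.
v=5: a=5^-2·(≡3), b=5^1·(≡3) mod 5; (3|5)=-1, (3|5)=-1; (−1)^{-2·1·2}·(-1)^1·(-1)^-2 = -1.
Ram(-273, 85085) = {3, 5, 7, 11}; no ℚ_3-point on the conic.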